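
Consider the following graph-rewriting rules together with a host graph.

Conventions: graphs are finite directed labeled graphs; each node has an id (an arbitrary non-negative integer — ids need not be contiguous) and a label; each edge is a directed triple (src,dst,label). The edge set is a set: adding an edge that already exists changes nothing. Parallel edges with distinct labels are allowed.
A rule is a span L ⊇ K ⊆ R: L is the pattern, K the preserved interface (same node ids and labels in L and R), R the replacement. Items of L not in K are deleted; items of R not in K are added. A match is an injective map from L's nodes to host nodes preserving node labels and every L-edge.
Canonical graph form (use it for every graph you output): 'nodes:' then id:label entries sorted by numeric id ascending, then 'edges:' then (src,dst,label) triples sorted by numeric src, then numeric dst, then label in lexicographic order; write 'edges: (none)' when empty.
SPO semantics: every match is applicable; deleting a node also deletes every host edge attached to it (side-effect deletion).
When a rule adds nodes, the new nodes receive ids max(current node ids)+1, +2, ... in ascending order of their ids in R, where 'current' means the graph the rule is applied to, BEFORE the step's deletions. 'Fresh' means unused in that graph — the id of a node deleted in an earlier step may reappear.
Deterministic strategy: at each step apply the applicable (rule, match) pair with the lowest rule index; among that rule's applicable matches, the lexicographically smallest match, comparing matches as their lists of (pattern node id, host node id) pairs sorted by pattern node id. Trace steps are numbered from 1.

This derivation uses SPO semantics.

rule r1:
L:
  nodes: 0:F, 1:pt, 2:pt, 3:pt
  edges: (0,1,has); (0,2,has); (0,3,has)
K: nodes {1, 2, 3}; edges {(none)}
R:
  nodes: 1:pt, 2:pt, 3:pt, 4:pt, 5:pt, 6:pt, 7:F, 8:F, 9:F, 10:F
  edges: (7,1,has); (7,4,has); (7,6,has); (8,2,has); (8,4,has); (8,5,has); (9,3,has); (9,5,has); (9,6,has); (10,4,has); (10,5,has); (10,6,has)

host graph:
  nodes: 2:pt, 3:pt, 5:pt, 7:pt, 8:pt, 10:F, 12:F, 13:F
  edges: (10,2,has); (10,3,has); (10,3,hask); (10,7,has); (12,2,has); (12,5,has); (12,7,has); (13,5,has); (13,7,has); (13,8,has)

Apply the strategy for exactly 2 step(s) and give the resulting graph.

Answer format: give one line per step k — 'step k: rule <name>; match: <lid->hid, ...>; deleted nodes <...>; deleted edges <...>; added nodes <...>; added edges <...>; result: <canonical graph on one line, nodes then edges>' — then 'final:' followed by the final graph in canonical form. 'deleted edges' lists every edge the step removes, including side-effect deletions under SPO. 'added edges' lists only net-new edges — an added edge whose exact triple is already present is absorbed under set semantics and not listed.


step 1: rule r1; match: 0->10, 1->2, 2->3, 3->7; deleted nodes 10; deleted edges (10,2,has); (10,3,has); (10,3,hask); (10,7,has); added nodes 14, 15, 16, 17, 18, 19, 20; added edges (17,2,has); (17,14,has); (17,16,has); (18,3,has); (18,14,has); (18,15,has); (19,7,has); (19,15,has); (19,16,has); (20,14,has); (20,15,has); (20,16,has); result: nodes: 2:pt, 3:pt, 5:pt, 7:pt, 8:pt, 12:F, 13:F, 14:pt, 15:pt, 16:pt, 17:F, 18:F, 19:F, 20:F edges: (12,2,has); (12,5,has); (12,7,has); (13,5,has); (13,7,has); (13,8,has); (17,2,has); (17,14,has); (17,16,has); (18,3,has); (18,14,has); (18,15,has); (19,7,has); (19,15,has); (19,16,has); (20,14,has); (20,15,has); (20,16,has)
step 2: rule r1; match: 0->12, 1->2, 2->5, 3->7; deleted nodes 12; deleted edges (12,2,has); (12,5,has); (12,7,has); added nodes 21, 22, 23, 24, 25, 26, 27; added edges (24,2,has); (24,21,has); (24,23,has); (25,5,has); (25,21,has); (25,22,has); (26,7,has); (26,22,has); (26,23,has); (27,21,has); (27,22,has); (27,23,has); result: nodes: 2:pt, 3:pt, 5:pt, 7:pt, 8:pt, 13:F, 14:pt, 15:pt, 16:pt, 17:F, 18:F, 19:F, 20:F, 21:pt, 22:pt, 23:pt, 24:F, 25:F, 26:F, 27:F edges: (13,5,has); (13,7,has); (13,8,has); (17,2,has); (17,14,has); (17,16,has); (18,3,has); (18,14,has); (18,15,has); (19,7,has); (19,15,has); (19,16,has); (20,14,has); (20,15,has); (20,16,has); (24,2,has); (24,21,has); (24,23,has); (25,5,has); (25,21,has); (25,22,has); (26,7,has); (26,22,has); (26,23,has); (27,21,has); (27,22,has); (27,23,has)
final:
nodes: 2:pt, 3:pt, 5:pt, 7:pt, 8:pt, 13:F, 14:pt, 15:pt, 16:pt, 17:F, 18:F, 19:F, 20:F, 21:pt, 22:pt, 23:pt, 24:F, 25:F, 26:F, 27:F
edges: (13,5,has); (13,7,has); (13,8,has); (17,2,has); (17,14,has); (17,16,has); (18,3,has); (18,14,has); (18,15,has); (19,7,has); (19,15,has); (19,16,has); (20,14,has); (20,15,has); (20,16,has); (24,2,has); (24,21,has); (24,23,has); (25,5,has); (25,21,has); (25,22,has); (26,7,has); (26,22,has); (26,23,has); (27,21,has); (27,22,has); (27,23,has)


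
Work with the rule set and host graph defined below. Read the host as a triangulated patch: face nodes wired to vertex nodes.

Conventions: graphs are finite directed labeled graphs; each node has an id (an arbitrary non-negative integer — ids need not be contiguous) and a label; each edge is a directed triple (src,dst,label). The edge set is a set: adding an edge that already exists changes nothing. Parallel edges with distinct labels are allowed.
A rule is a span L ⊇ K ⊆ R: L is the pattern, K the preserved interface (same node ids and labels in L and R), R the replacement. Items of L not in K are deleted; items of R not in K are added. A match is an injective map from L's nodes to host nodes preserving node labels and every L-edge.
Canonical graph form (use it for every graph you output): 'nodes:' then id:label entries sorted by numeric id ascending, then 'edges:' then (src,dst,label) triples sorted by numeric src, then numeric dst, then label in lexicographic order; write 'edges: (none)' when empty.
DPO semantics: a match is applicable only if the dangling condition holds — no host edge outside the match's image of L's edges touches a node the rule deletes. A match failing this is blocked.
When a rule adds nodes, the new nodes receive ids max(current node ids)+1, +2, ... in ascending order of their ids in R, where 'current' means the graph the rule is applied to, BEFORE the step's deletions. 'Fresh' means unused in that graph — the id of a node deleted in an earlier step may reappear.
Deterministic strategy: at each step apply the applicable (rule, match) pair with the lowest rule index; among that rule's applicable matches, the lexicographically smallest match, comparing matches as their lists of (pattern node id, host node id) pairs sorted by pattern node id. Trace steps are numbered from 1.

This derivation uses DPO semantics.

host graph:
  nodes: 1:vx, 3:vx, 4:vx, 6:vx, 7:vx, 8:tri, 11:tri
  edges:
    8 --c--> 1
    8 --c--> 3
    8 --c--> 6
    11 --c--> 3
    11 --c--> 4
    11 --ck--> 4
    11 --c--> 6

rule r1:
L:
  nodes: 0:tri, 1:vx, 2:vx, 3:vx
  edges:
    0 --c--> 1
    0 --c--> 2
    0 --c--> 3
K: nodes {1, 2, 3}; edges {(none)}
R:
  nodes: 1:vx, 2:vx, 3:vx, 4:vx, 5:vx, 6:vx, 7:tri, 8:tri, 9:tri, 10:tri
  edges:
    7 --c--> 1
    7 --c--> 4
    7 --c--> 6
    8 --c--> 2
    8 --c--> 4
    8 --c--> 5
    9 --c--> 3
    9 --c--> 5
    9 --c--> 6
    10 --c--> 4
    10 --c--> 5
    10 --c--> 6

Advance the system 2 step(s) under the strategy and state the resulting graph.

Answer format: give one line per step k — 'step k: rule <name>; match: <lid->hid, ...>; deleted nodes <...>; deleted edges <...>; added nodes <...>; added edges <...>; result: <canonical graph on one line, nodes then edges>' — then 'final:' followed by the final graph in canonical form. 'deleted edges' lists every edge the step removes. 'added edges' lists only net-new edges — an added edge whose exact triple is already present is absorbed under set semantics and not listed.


step 1: rule r1; match: 0->8, 1->1, 2->3, 3->6; deleted nodes 8; deleted edges (8,1,c); (8,3,c); (8,6,c); added nodes 12, 13, 14, 15, 16, 17, 18; added edges (15,1,c); (15,12,c); (15,14,c); (16,3,c); (16,12,c); (16,13,c); (17,6,c); (17,13,c); (17,14,c); (18,12,c); (18,13,c); (18,14,c); result: nodes: 1:vx, 3:vx, 4:vx, 6:vx, 7:vx, 11:tri, 12:vx, 13:vx, 14:vx, 15:tri, 16:tri, 17:tri, 18:tri edges: (11,3,c); (11,4,c); (11,4,ck); (11,6,c); (15,1,c); (15,12,c); (15,14,c); (16,3,c); (16,12,c); (16,13,c); (17,6,c); (17,13,c); (17,14,c); (18,12,c); (18,13,c); (18,14,c)
step 2: rule r1; match: 0->15, 1->1, 2->12, 3->14; deleted nodes 15; deleted edges (15,1,c); (15,12,c); (15,14,c); added nodes 19, 20, 21, 22, 23, 24, 25; added edges (22,1,c); (22,19,c); (22,21,c); (23,12,c); (23,19,c); (23,20,c); (24,14,c); (24,20,c); (24,21,c); (25,19,c); (25,20,c); (25,21,c); result: nodes: 1:vx, 3:vx, 4:vx, 6:vx, 7:vx, 11:tri, 12:vx, 13:vx, 14:vx, 16:tri, 17:tri, 18:tri, 19:vx, 20:vx, 21:vx, 22:tri, 23:tri, 24:tri, 25:tri edges: (11,3,c); (11,4,c); (11,4,ck); (11,6,c); (16,3,c); (16,12,c); (16,13,c); (17,6,c); (17,13,c); (17,14,c); (18,12,c); (18,13,c); (18,14,c); (22,1,c); (22,19,c); (22,21,c); (23,12,c); (23,19,c); (23,20,c); (24,14,c); (24,20,c); (24,21,c); (25,19,c); (25,20,c); (25,21,c)
final:
nodes: 1:vx, 3:vx, 4:vx, 6:vx, 7:vx, 11:tri, 12:vx, 13:vx, 14:vx, 16:tri, 17:tri, 18:tri, 19:vx, 20:vx, 21:vx, 22:tri, 23:tri, 24:tri, 25:tri
edges: (11,3,c); (11,4,c); (11,4,ck); (11,6,c); (16,3,c); (16,12,c); (16,13,c); (17,6,c); (17,13,c); (17,14,c); (18,12,c); (18,13,c); (18,14,c); (22,1,c); (22,19,c); (22,21,c); (23,12,c); (23,19,c); (23,20,c); (24,14,c); (24,20,c); (24,21,c); (25,19,c); (25,20,c); (25,21,c)


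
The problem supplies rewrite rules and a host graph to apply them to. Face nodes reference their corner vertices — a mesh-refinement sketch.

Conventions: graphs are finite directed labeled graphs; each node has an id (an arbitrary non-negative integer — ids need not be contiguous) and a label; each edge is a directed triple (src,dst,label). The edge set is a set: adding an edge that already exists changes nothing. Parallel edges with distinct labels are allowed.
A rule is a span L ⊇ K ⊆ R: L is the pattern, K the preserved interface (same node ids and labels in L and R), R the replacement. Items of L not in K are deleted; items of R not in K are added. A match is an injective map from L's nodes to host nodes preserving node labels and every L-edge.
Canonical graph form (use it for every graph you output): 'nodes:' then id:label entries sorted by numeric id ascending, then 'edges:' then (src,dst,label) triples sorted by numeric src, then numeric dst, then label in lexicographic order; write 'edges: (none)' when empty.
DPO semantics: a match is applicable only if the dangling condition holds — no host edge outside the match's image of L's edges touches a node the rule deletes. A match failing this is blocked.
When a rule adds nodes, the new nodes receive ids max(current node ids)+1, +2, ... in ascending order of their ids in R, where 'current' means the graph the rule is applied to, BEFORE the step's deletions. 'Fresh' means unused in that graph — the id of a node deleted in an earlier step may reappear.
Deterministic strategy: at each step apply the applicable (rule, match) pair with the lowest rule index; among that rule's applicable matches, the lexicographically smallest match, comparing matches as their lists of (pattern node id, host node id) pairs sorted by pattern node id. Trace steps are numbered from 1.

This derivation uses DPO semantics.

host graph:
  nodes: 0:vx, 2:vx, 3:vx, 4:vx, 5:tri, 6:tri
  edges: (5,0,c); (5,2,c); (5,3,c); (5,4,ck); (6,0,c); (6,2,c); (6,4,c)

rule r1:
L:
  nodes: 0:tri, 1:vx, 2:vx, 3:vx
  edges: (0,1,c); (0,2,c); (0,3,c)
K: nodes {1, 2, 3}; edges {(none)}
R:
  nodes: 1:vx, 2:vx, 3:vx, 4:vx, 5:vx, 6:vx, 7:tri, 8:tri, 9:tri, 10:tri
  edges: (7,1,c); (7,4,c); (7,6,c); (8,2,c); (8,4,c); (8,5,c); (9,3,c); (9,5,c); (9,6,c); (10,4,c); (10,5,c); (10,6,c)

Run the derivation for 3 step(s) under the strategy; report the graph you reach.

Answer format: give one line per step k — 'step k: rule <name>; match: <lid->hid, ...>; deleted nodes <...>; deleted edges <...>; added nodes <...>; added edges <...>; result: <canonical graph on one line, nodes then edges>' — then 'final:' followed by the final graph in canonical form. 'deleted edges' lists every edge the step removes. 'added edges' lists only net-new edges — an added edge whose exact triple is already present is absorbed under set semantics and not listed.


step 1: rule r1; match: 0->6, 1->0, 2->2, 3->4; deleted nodes 6; deleted edges (6,0,c); (6,2,c); (6,4,c); added nodes 7, 8, 9, 10, 11, 12, 13; added edges (10,0,c); (10,7,c); (10,9,c); (11,2,c); (11,7,c); (11,8,c); (12,4,c); (12,8,c); (12,9,c); (13,7,c); (13,8,c); (13,9,c); result: nodes: 0:vx, 2:vx, 3:vx, 4:vx, 5:tri, 7:vx, 8:vx, 9:vx, 10:tri, 11:tri, 12:tri, 13:tri edges: (5,0,c); (5,2,c); (5,3,c); (5,4,ck); (10,0,c); (10,7,c); (10,9,c); (11,2,c); (11,7,c); (11,8,c); (12,4,c); (12,8,c); (12,9,c); (13,7,c); (13,8,c); (13,9,c)
step 2: rule r1; match: 0->10, 1->0, 2->7, 3->9; deleted nodes 10; deleted edges (10,0,c); (10,7,c); (10,9,c); added nodes 14, 15, 16, 17, 18, 19, 20; added edges (17,0,c); (17,14,c); (17,16,c); (18,7,c); (18,14,c); (18,15,c); (19,9,c); (19,15,c); (19,16,c); (20,14,c); (20,15,c); (20,16,c); result: nodes: 0:vx, 2:vx, 3:vx, 4:vx, 5:tri, 7:vx, 8:vx, 9:vx, 11:tri, 12:tri, 13:tri, 14:vx, 15:vx, 16:vx, 17:tri, 18:tri, 19:tri, 20:tri edges: (5,0,c); (5,2,c); (5,3,c); (5,4,ck); (11,2,c); (11,7,c); (11,8,c); (12,4,c); (12,8,c); (12,9,c); (13,7,c); (13,8,c); (13,9,c); (17,0,c); (17,14,c); (17,16,c); (18,7,c); (18,14,c); (18,15,c); (19,9,c); (19,15,c); (19,16,c); (20,14,c); (20,15,c); (20,16,c)
step 3: rule r1; match: 0->11, 1->2, 2->7, 3->8; deleted nodes 11; deleted edges (11,2,c); (11,7,c); (11,8,c); added nodes 21, 22, 23, 24, 25, 26, 27; added edges (24,2,c); (24,21,c); (24,23,c); (25,7,c); (25,21,c); (25,22,c); (26,8,c); (26,22,c); (26,23,c); (27,21,c); (27,22,c); (27,23,c); result: nodes: 0:vx, 2:vx, 3:vx, 4:vx, 5:tri, 7:vx, 8:vx, 9:vx, 12:tri, 13:tri, 14:vx, 15:vx, 16:vx, 17:tri, 18:tri, 19:tri, 20:tri, 21:vx, 22:vx, 23:vx, 24:tri, 25:tri, 26:tri, 27:tri edges: (5,0,c); (5,2,c); (5,3,c); (5,4,ck); (12,4,c); (12,8,c); (12,9,c); (13,7,c); (13,8,c); (13,9,c); (17,0,c); (17,14,c); (17,16,c); (18,7,c); (18,14,c); (18,15,c); (19,9,c); (19,15,c); (19,16,c); (20,14,c); (20,15,c); (20,16,c); (24,2,c); (24,21,c); (24,23,c); (25,7,c); (25,21,c); (25,22,c); (26,8,c); (26,22,c); (26,23,c); (27,21,c); (27,22,c); (27,23,c)
final:
nodes: 0:vx, 2:vx, 3:vx, 4:vx, 5:tri, 7:vx, 8:vx, 9:vx, 12:tri, 13:tri, 14:vx, 15:vx, 16:vx, 17:tri, 18:tri, 19:tri, 20:tri, 21:vx, 22:vx, 23:vx, 24:tri, 25:tri, 26:tri, 27:tri
edges: (5,0,c); (5,2,c); (5,3,c); (5,4,ck); (12,4,c); (12,8,c); (12,9,c); (13,7,c); (13,8,c); (13,9,c); (17,0,c); (17,14,c); (17,16,c); (18,7,c); (18,14,c); (18,15,c); (19,9,c); (19,15,c); (19,16,c); (20,14,c); (20,15,c); (20,16,c); (24,2,c); (24,21,c); (24,23,c); (25,7,c); (25,21,c); (25,22,c); (26,8,c); (26,22,c); (26,23,c); (27,21,c); (27,22,c); (27,23,c)


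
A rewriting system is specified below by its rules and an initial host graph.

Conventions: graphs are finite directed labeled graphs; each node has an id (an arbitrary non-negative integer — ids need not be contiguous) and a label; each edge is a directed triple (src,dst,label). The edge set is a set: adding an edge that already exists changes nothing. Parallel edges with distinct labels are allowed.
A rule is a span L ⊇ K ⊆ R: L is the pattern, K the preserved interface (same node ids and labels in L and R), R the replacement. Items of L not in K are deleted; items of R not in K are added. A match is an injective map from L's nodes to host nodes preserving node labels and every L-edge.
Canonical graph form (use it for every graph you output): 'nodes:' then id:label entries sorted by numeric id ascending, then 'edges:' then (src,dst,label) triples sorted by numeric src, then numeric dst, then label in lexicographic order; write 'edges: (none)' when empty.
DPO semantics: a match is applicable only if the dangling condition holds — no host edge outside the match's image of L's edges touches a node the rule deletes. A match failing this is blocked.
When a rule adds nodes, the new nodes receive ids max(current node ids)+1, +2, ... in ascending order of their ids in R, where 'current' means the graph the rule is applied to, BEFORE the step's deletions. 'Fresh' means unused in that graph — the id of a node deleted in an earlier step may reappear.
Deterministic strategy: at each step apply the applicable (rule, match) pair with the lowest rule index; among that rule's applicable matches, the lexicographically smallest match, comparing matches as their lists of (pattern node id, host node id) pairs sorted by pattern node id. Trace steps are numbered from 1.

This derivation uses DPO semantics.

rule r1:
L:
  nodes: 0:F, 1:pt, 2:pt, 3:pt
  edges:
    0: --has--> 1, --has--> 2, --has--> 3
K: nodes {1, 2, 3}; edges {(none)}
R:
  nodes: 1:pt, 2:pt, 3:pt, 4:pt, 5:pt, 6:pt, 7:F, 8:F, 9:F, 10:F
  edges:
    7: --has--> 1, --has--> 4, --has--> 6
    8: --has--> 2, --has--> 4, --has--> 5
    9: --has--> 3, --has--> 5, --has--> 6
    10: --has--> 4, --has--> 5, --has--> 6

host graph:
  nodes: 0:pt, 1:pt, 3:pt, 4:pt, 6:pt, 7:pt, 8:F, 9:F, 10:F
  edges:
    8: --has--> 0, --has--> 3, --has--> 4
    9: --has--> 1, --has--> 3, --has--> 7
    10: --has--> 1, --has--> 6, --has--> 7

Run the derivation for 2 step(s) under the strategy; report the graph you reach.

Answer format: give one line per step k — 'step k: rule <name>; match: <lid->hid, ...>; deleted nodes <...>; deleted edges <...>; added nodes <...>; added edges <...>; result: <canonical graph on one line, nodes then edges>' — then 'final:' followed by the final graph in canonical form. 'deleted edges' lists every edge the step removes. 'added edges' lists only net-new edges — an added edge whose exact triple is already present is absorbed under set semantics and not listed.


step 1: rule r1; match: 0->8, 1->0, 2->3, 3->4; deleted nodes 8; deleted edges (8,0,has); (8,3,has); (8,4,has); added nodes 11, 12, 13, 14, 15, 16, 17; added edges (14,0,has); (14,11,has); (14,13,has); (15,3,has); (15,11,has); (15,12,has); (16,4,has); (16,12,has); (16,13,has); (17,11,has); (17,12,has); (17,13,has); result: nodes: 0:pt, 1:pt, 3:pt, 4:pt, 6:pt, 7:pt, 9:F, 10:F, 11:pt, 12:pt, 13:pt, 14:F, 15:F, 16:F, 17:F edges: (9,1,has); (9,3,has); (9,7,has); (10,1,has); (10,6,has); (10,7,has); (14,0,has); (14,11,has); (14,13,has); (15,3,has); (15,11,has); (15,12,has); (16,4,has); (16,12,has); (16,13,has); (17,11,has); (17,12,has); (17,13,has)
step 2: rule r1; match: 0->9, 1->1, 2->3, 3->7; deleted nodes 9; deleted edges (9,1,has); (9,3,has); (9,7,has); added nodes 18, 19, 20, 21, 22, 23, 24; added edges (21,1,has); (21,18,has); (21,20,has); (22,3,has); (22,18,has); (22,19,has); (23,7,has); (23,19,has); (23,20,has); (24,18,has); (24,19,has); (24,20,has); result: nodes: 0:pt, 1:pt, 3:pt, 4:pt, 6:pt, 7:pt, 10:F, 11:pt, 12:pt, 13:pt, 14:F, 15:F, 16:F, 17:F, 18:pt, 19:pt, 20:pt, 21:F, 22:F, 23:F, 24:F edges: (10,1,has); (10,6,has); (10,7,has); (14,0,has); (14,11,has); (14,13,has); (15,3,has); (15,11,has); (15,12,has); (16,4,has); (16,12,has); (16,13,has); (17,11,has); (17,12,has); (17,13,has); (21,1,has); (21,18,has); (21,20,has); (22,3,has); (22,18,has); (22,19,has); (23,7,has); (23,19,has); (23,20,has); (24,18,has); (24,19,has); (24,20,has)
final:
nodes: 0:pt, 1:pt, 3:pt, 4:pt, 6:pt, 7:pt, 10:F, 11:pt, 12:pt, 13:pt, 14:F, 15:F, 16:F, 17:F, 18:pt, 19:pt, 20:pt, 21:F, 22:F, 23:F, 24:F
edges: (10,1,has); (10,6,has); (10,7,has); (14,0,has); (14,11,has); (14,13,has); (15,3,has); (15,11,has); (15,12,has); (16,4,has); (16,12,has); (16,13,has); (17,11,has); (17,12,has); (17,13,has); (21,1,has); (21,18,has); (21,20,has); (22,3,has); (22,18,has); (22,19,has); (23,7,has); (23,19,has); (23,20,has); (24,18,has); (24,19,has); (24,20,has)


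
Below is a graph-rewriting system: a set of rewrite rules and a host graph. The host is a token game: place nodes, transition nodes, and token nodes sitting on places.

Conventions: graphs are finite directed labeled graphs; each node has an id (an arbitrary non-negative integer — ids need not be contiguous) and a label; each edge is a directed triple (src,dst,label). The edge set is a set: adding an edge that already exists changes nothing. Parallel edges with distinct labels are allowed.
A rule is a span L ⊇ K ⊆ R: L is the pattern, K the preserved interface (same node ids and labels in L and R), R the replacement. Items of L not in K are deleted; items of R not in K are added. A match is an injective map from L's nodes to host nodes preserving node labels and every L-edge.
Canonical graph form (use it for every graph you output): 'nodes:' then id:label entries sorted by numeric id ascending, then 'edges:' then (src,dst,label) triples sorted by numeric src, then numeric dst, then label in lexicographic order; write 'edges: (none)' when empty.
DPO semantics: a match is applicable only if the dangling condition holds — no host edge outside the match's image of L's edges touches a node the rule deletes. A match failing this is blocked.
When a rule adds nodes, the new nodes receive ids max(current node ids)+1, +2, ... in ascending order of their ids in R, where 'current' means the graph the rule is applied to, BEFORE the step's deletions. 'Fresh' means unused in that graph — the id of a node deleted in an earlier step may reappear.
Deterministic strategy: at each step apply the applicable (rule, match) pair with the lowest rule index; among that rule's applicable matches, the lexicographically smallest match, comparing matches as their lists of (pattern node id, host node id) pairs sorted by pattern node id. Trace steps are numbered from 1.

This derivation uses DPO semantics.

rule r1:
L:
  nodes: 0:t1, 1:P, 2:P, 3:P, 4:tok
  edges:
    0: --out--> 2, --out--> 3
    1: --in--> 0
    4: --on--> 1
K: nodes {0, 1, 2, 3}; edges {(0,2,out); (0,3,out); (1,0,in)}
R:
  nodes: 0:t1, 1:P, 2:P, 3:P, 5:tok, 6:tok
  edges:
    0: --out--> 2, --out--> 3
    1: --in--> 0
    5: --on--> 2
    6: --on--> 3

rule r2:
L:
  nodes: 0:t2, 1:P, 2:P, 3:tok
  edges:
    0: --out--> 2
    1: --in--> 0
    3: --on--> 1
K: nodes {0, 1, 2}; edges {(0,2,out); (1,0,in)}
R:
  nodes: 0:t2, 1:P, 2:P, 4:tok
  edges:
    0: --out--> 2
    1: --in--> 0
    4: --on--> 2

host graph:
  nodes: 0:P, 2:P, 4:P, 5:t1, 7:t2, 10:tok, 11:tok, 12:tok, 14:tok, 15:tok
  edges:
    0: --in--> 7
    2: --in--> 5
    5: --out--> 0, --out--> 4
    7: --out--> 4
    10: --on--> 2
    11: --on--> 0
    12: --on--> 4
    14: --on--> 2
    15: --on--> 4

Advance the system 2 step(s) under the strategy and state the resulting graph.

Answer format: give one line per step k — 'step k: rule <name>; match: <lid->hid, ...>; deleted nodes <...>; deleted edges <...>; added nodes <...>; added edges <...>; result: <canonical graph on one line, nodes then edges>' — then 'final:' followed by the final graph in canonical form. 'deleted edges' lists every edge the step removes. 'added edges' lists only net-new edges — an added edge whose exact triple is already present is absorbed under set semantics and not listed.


step 1: rule r1; match: 0->5, 1->2, 2->0, 3->4, 4->10; deleted nodes 10; deleted edges (10,2,on); added nodes 16, 17; added edges (16,0,on); (17,4,on); result: nodes: 0:P, 2:P, 4:P, 5:t1, 7:t2, 11:tok, 12:tok, 14:tok, 15:tok, 16:tok, 17:tok edges: (0,7,in); (2,5,in); (5,0,out); (5,4,out); (7,4,out); (11,0,on); (12,4,on); (14,2,on); (15,4,on); (16,0,on); (17,4,on)
step 2: rule r1; match: 0->5, 1->2, 2->0, 3->4, 4->14; deleted nodes 14; deleted edges (14,2,on); added nodes 18, 19; added edges (18,0,on); (19,4,on); result: nodes: 0:P, 2:P, 4:P, 5:t1, 7:t2, 11:tok, 12:tok, 15:tok, 16:tok, 17:tok, 18:tok, 19:tok edges: (0,7,in); (2,5,in); (5,0,out); (5,4,out); (7,4,out); (11,0,on); (12,4,on); (15,4,on); (16,0,on); (17,4,on); (18,0,on); (19,4,on)
final:
nodes: 0:P, 2:P, 4:P, 5:t1, 7:t2, 11:tok, 12:tok, 15:tok, 16:tok, 17:tok, 18:tok, 19:tok
edges: (0,7,in); (2,5,in); (5,0,out); (5,4,out); (7,4,out); (11,0,on); (12,4,on); (15,4,on); (16,0,on); (17,4,on); (18,0,on); (19,4,on)


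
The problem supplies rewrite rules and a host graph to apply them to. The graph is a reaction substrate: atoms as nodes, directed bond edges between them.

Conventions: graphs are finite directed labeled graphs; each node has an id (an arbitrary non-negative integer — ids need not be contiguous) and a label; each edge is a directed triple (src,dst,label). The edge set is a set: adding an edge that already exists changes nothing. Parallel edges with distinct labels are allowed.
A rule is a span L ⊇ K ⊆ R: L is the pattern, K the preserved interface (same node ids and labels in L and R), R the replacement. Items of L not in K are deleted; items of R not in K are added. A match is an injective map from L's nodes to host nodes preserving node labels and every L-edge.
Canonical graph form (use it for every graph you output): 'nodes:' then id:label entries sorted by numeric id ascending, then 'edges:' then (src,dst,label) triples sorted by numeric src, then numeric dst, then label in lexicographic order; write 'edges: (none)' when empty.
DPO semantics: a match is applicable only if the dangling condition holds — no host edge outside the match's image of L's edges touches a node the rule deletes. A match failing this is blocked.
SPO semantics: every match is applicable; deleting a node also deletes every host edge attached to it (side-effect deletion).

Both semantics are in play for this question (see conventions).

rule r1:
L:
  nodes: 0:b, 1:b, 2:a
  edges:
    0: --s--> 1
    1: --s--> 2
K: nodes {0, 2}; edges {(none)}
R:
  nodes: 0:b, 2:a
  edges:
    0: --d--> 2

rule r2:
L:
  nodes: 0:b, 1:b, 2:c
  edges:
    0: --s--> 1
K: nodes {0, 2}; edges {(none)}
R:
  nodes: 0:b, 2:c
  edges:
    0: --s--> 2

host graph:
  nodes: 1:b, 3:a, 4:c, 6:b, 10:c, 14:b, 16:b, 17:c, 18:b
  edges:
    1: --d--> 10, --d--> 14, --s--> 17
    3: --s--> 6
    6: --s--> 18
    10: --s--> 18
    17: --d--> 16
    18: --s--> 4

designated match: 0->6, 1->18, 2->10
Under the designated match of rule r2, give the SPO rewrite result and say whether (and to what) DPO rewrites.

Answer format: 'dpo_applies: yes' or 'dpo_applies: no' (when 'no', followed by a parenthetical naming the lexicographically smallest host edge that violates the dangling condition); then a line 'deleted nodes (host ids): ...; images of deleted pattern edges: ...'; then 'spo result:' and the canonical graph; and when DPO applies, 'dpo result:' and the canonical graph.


dpo_applies: no
(the rule deletes node 18, which keeps host edge (10,18,s) outside the match image — the dangling condition fails, DPO blocks; SPO proceeds and side-deletes such edges)
deleted nodes (host ids): 18; images of deleted pattern edges: (6,18,s)
spo result:
nodes: 1:b, 3:a, 4:c, 6:b, 10:c, 14:b, 16:b, 17:c
edges: (1,10,d); (1,14,d); (1,17,s); (3,6,s); (6,10,s); (17,16,d)


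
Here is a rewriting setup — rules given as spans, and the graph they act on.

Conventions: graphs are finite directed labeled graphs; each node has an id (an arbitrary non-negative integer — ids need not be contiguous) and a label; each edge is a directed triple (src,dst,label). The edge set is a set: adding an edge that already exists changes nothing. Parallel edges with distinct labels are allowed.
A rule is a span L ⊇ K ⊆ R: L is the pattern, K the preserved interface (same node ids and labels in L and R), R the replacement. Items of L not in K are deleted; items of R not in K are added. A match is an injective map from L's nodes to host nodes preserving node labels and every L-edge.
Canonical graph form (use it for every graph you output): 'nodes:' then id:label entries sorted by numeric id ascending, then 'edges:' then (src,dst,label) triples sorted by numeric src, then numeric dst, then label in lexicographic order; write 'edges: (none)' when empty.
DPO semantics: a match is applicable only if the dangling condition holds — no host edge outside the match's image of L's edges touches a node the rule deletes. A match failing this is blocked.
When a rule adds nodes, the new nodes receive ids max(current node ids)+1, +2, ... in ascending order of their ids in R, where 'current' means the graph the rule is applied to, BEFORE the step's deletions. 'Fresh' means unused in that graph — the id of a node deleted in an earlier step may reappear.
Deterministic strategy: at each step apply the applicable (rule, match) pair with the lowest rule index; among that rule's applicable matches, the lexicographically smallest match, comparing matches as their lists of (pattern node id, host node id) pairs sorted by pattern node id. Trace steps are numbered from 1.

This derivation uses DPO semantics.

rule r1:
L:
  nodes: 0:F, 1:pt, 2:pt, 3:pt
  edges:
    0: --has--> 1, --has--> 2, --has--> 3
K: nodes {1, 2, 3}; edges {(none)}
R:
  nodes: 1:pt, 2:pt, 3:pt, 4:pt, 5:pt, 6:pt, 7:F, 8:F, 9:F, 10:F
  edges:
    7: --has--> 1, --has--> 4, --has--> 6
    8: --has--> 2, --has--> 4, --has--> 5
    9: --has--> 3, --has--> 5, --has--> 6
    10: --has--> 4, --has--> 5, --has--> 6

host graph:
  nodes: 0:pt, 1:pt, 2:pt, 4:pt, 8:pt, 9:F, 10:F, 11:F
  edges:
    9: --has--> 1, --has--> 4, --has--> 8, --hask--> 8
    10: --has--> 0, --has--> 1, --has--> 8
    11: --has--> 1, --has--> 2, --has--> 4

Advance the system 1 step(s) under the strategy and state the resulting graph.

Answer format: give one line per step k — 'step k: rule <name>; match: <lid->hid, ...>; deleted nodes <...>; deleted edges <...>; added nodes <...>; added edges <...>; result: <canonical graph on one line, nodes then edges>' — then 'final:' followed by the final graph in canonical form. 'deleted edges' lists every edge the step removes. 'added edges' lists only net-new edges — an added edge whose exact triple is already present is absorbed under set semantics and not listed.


step 1: rule r1; match: 0->10, 1->0, 2->1, 3->8; deleted nodes 10; deleted edges (10,0,has); (10,1,has); (10,8,has); added nodes 12, 13, 14, 15, 16, 17, 18; added edges (15,0,has); (15,12,has); (15,14,has); (16,1,has); (16,12,has); (16,13,has); (17,8,has); (17,13,has); (17,14,has); (18,12,has); (18,13,has); (18,14,has); result: nodes: 0:pt, 1:pt, 2:pt, 4:pt, 8:pt, 9:F, 11:F, 12:pt, 13:pt, 14:pt, 15:F, 16:F, 17:F, 18:F edges: (9,1,has); (9,4,has); (9,8,has); (9,8,hask); (11,1,has); (11,2,has); (11,4,has); (15,0,has); (15,12,has); (15,14,has); (16,1,has); (16,12,has); (16,13,has); (17,8,has); (17,13,has); (17,14,has); (18,12,has); (18,13,has); (18,14,has)
final:
nodes: 0:pt, 1:pt, 2:pt, 4:pt, 8:pt, 9:F, 11:F, 12:pt, 13:pt, 14:pt, 15:F, 16:F, 17:F, 18:F
edges: (9,1,has); (9,4,has); (9,8,has); (9,8,hask); (11,1,has); (11,2,has); (11,4,has); (15,0,has); (15,12,has); (15,14,has); (16,1,has); (16,12,has); (16,13,has); (17,8,has); (17,13,has); (17,14,has); (18,12,has); (18,13,has); (18,14,has)


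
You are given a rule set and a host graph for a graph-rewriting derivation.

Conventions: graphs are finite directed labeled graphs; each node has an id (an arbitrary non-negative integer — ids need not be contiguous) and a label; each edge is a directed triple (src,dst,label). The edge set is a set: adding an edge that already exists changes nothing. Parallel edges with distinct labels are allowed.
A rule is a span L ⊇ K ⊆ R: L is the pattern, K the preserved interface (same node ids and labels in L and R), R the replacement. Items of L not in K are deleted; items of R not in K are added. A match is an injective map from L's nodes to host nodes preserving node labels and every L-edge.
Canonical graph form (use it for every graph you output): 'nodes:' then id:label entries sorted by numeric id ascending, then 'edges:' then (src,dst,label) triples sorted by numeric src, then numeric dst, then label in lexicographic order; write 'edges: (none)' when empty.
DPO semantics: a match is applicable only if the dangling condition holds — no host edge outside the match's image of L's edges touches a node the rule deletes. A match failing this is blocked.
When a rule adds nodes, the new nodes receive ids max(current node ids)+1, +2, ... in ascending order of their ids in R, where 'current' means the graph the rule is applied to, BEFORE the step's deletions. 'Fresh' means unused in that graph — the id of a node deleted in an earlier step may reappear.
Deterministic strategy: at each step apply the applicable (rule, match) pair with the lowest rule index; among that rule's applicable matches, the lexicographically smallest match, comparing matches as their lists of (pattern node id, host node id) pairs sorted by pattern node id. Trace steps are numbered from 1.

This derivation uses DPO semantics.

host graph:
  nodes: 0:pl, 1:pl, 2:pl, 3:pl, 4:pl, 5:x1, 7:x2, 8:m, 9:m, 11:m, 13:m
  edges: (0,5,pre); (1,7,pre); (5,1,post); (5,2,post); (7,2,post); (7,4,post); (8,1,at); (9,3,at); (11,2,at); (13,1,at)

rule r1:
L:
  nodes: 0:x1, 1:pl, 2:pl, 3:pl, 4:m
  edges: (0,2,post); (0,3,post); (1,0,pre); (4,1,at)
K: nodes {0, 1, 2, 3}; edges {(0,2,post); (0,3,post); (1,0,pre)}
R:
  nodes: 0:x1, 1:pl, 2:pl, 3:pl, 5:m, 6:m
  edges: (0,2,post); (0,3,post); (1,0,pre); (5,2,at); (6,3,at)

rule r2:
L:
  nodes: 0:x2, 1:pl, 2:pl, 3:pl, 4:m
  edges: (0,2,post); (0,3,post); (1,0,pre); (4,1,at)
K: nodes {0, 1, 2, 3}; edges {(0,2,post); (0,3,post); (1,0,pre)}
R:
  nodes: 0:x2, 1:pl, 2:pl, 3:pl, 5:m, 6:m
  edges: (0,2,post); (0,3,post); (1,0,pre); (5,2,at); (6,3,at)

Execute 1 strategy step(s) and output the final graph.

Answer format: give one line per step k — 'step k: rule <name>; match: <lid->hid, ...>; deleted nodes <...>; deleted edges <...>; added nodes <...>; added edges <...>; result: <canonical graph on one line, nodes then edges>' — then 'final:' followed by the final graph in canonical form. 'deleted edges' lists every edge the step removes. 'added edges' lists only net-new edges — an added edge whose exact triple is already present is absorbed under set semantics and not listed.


step 1: rule r2; match: 0->7, 1->1, 2->2, 3->4, 4->8; deleted nodes 8; deleted edges (8,1,at); added nodes 14, 15; added edges (14,2,at); (15,4,at); result: nodes: 0:pl, 1:pl, 2:pl, 3:pl, 4:pl, 5:x1, 7:x2, 9:m, 11:m, 13:m, 14:m, 15:m edges: (0,5,pre); (1,7,pre); (5,1,post); (5,2,post); (7,2,post); (7,4,post); (9,3,at); (11,2,at); (13,1,at); (14,2,at); (15,4,at)
final:
nodes: 0:pl, 1:pl, 2:pl, 3:pl, 4:pl, 5:x1, 7:x2, 9:m, 11:m, 13:m, 14:m, 15:m
edges: (0,5,pre); (1,7,pre); (5,1,post); (5,2,post); (7,2,post); (7,4,post); (9,3,at); (11,2,at); (13,1,at); (14,2,at); (15,4,at)


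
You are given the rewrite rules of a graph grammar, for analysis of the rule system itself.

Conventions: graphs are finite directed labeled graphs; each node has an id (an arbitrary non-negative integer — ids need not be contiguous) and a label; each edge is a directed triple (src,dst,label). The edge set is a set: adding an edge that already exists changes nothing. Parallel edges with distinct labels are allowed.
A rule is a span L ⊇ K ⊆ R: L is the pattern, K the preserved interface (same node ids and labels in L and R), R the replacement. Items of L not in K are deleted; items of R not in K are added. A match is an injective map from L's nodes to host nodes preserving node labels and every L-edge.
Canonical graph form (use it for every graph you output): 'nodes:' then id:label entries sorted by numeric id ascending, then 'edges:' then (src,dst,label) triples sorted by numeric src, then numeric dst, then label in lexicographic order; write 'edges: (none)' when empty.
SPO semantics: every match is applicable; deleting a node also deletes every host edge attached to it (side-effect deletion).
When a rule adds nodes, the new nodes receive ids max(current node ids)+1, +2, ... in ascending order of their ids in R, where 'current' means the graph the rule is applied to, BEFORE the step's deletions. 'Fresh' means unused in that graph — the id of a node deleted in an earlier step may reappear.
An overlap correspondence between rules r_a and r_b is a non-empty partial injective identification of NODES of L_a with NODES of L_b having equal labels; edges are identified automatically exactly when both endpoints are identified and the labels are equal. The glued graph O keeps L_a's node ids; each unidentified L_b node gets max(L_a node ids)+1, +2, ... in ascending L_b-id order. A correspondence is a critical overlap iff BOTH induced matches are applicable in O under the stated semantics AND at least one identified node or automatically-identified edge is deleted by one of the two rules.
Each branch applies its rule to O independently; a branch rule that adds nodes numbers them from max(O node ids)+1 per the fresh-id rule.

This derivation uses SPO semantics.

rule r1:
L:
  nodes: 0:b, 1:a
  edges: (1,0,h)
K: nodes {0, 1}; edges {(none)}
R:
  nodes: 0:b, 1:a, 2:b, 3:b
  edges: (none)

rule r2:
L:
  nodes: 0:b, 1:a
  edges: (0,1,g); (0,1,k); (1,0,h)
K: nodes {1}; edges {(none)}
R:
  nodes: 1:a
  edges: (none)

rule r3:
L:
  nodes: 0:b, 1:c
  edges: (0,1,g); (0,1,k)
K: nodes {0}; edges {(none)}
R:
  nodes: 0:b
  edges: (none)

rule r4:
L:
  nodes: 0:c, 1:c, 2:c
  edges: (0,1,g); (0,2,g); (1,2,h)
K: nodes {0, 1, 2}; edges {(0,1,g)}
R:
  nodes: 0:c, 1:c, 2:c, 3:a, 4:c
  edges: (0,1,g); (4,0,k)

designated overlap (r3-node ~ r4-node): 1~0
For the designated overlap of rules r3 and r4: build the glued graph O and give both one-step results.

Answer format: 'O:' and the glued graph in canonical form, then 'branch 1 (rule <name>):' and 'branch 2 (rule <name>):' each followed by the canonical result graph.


O:
nodes: 0:b, 1:c, 2:c, 3:c
edges: (0,1,g); (0,1,k); (1,2,g); (1,3,g); (2,3,h)
branch 1 (rule r3):
nodes: 0:b, 2:c, 3:c
edges: (2,3,h)
branch 2 (rule r4):
nodes: 0:b, 1:c, 2:c, 3:c, 4:a, 5:c
edges: (0,1,g); (0,1,k); (1,2,g); (5,1,k)


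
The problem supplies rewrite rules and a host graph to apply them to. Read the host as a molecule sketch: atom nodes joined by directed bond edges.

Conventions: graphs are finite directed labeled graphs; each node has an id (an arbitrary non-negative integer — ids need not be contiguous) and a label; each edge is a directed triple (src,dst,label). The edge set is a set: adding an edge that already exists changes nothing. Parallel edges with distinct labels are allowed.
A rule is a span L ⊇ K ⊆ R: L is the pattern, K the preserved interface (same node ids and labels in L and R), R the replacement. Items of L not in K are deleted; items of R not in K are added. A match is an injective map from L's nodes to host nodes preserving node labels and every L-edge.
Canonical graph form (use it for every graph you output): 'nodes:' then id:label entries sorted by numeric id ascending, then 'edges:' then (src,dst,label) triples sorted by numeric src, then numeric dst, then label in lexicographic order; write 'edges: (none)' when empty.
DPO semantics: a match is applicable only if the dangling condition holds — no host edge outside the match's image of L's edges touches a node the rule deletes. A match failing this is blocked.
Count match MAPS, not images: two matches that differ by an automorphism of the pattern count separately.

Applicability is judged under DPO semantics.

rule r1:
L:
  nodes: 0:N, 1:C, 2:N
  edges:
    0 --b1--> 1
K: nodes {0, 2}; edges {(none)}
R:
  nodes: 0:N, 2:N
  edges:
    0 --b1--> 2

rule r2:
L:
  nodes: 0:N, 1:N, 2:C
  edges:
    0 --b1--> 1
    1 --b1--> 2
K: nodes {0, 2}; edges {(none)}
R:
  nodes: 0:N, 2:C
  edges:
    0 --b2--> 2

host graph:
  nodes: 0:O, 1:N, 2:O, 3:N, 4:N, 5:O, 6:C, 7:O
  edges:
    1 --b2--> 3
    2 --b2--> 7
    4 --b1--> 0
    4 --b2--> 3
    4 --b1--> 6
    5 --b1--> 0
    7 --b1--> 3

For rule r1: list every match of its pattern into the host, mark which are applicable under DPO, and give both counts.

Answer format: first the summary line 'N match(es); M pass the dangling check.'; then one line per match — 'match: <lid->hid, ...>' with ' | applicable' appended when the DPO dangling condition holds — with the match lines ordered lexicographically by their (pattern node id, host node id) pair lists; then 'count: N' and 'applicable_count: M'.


2 match(es); 2 pass the dangling check.
match: 0->4, 1->6, 2->1 | applicable
match: 0->4, 1->6, 2->3 | applicable
count: 2
applicable_count: 2


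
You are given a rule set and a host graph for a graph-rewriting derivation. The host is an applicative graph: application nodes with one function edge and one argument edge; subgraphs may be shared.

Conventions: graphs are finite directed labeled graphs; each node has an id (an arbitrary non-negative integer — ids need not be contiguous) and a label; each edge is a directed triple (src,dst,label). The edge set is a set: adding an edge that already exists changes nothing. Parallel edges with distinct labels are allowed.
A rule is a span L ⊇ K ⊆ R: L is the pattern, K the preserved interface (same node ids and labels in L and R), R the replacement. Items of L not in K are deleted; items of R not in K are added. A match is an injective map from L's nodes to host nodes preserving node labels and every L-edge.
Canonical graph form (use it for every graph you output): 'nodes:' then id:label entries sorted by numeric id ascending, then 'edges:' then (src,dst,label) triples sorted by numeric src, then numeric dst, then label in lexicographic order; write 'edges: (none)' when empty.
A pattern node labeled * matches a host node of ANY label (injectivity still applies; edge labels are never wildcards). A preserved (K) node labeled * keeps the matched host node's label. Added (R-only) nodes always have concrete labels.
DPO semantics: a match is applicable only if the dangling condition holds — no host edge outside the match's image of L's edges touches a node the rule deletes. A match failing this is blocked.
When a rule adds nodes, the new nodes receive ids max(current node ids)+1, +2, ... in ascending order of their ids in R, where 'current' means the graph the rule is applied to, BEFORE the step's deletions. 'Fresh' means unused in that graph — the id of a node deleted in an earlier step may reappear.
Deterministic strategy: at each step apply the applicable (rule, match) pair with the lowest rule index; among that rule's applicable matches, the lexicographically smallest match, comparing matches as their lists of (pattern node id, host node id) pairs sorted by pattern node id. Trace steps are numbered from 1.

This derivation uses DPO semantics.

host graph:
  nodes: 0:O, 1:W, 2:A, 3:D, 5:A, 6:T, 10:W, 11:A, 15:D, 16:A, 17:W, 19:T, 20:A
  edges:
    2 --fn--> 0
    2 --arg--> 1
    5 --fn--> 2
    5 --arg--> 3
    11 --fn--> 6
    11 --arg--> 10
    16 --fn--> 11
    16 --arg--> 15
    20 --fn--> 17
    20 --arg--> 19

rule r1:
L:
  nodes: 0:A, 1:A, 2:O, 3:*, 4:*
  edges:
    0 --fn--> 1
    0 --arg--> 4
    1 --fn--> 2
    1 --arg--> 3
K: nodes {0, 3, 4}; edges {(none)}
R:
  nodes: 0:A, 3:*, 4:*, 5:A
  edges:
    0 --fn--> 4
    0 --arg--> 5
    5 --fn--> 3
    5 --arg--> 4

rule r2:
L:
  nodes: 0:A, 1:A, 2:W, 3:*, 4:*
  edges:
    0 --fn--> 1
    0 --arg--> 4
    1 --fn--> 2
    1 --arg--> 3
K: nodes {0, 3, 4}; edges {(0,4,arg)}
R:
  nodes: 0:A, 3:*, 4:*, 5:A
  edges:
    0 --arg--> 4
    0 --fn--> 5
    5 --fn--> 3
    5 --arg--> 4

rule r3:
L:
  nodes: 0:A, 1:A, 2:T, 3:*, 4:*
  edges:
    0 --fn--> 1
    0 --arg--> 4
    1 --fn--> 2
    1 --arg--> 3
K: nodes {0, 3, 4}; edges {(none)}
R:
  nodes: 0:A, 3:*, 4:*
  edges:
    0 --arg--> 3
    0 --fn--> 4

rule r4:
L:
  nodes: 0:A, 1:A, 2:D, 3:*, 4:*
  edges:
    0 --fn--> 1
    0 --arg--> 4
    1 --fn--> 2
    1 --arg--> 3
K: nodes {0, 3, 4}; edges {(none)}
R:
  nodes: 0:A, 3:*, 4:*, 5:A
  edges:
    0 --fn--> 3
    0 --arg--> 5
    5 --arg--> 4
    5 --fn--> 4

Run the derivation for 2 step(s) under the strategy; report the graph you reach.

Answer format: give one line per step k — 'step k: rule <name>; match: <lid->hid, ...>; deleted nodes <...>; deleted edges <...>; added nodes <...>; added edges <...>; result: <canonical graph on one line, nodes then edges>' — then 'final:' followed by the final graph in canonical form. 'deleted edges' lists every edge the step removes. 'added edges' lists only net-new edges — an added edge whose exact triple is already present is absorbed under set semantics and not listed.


step 1: rule r1; match: 0->5, 1->2, 2->0, 3->1, 4->3; deleted nodes 0, 2; deleted edges (2,0,fn); (2,1,arg); (5,2,fn); (5,3,arg); added nodes 21; added edges (5,3,fn); (5,21,arg); (21,1,fn); (21,3,arg); result: nodes: 1:W, 3:D, 5:A, 6:T, 10:W, 11:A, 15:D, 16:A, 17:W, 19:T, 20:A, 21:A edges: (5,3,fn); (5,21,arg); (11,6,fn); (11,10,arg); (16,11,fn); (16,15,arg); (20,17,fn); (20,19,arg); (21,1,fn); (21,3,arg)
step 2: rule r3; match: 0->16, 1->11, 2->6, 3->10, 4->15; deleted nodes 6, 11; deleted edges (11,6,fn); (11,10,arg); (16,11,fn); (16,15,arg); added nodes (none); added edges (16,10,arg); (16,15,fn); result: nodes: 1:W, 3:D, 5:A, 10:W, 15:D, 16:A, 17:W, 19:T, 20:A, 21:A edges: (5,3,fn); (5,21,arg); (16,10,arg); (16,15,fn); (20,17,fn); (20,19,arg); (21,1,fn); (21,3,arg)
final:
nodes: 1:W, 3:D, 5:A, 10:W, 15:D, 16:A, 17:W, 19:T, 20:A, 21:A
edges: (5,3,fn); (5,21,arg); (16,10,arg); (16,15,fn); (20,17,fn); (20,19,arg); (21,1,fn); (21,3,arg)
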